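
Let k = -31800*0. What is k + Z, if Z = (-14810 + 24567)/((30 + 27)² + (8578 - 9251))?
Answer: 9757/2576 ≈ 3.7877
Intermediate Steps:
Z = 9757/2576 (Z = 9757/(57² - 673) = 9757/(3249 - 673) = 9757/2576 ≈ 3.7877)
k = 0 (k = -5300*0 = 0)
k + Z = 0 + 9757/2576 = 9757/2576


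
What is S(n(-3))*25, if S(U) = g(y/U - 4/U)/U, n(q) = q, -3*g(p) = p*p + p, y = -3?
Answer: 1750/81 ≈ 21.605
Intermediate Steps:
g(p) = -p/3 - p²/3 (g(p) = -(p*p + p)/3 = -(p² + p)/3 = -(p + p²)/3 = -p/3 - p²/3)
S(U) = 7*(1 - 7/U)/(3*U²) (S(U) = (-(-3/U - 4/U)*(1 + (-3/U - 4/U))/3)/U = (-(-7/U)*(1 - 7/U)/3)/U = (7*(1 - 7/U)/(3*U))/U = 7*(1 - 7/U)/(3*U²))
S(n(-3))*25 = ((7/3)*(-7 - 3)/(-3)³)*25 = ((7/3)*(-1/27)*(-10))*25 = (70/81)*25 = 1750/81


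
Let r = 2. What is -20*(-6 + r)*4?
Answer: 320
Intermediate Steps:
-20*(-6 + r)*4 = -20*(-6 + 2)*4 = -20*(-4)*4 = 80*4 = 320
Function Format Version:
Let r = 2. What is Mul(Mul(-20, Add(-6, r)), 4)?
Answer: 320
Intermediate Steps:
Mul(Mul(-20, Add(-6, r)), 4) = Mul(Mul(-20, Add(-6, 2)), 4) = Mul(Mul(-20, -4), 4) = Mul(80, 4) = 320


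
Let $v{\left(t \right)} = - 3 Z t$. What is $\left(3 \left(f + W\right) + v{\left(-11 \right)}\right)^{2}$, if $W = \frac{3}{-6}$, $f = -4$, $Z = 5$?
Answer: $\frac{91809}{4} \approx 22952.0$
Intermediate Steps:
$W = - \frac{1}{2}$ ($W = 3 \left(- \frac{1}{6}\right) = - \frac{1}{2} \approx -0.5$)
$v{\left(t \right)} = - 15 t$ ($v{\left(t \right)} = \left(-3\right) 5 t = - 15 t$)
$\left(3 \left(f + W\right) + v{\left(-11 \right)}\right)^{2} = \left(3 \left(-4 - \frac{1}{2}\right) - -165\right)^{2} = \left(3 \left(- \frac{9}{2}\right) + 165\right)^{2} = \left(- \frac{27}{2} + 165\right)^{2} = \left(\frac{303}{2}\right)^{2} = \frac{91809}{4}$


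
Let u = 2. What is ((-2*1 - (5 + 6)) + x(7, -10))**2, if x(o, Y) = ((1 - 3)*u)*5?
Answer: 1089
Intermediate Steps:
x(o, Y) = -20 (x(o, Y) = ((1 - 3)*2)*5 = -2*2*5 = -4*5 = -20)
((-2*1 - (5 + 6)) + x(7, -10))**2 = ((-2*1 - (5 + 6)) - 20)**2 = ((-2 - 1*11) - 20)**2 = ((-2 - 11) - 20)**2 = (-13 - 20)**2 = (-33)**2 = 1089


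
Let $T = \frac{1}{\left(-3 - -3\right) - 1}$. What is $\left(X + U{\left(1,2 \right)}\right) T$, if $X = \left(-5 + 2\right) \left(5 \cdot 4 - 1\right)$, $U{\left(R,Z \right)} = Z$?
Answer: $55$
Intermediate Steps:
$T = -1$ ($T = \frac{1}{\left(-3 + 3\right) - 1} = \frac{1}{0 - 1} = \frac{1}{-1} = -1$)
$X = -57$ ($X = - 3 \left(20 - 1\right) = \left(-3\right) 19 = -57$)
$\left(X + U{\left(1,2 \right)}\right) T = \left(-57 + 2\right) \left(-1\right) = \left(-55\right) \left(-1\right) = 55$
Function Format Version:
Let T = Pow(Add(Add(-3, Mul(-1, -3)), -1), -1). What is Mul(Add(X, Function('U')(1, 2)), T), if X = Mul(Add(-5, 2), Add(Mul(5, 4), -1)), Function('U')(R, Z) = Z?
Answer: 55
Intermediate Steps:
T = -1 (T = Pow(Add(Add(-3, 3), -1), -1) = Pow(Add(0, -1), -1) = Pow(-1, -1) = -1)
X = -57 (X = Mul(-3, Add(20, -1)) = Mul(-3, 19) = -57)
Mul(Add(X, Function('U')(1, 2)), T) = Mul(Add(-57, 2), -1) = Mul(-55, -1) = 55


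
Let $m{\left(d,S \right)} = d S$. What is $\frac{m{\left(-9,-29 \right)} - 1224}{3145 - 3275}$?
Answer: $\frac{963}{130} \approx 7.4077$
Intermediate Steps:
$m{\left(d,S \right)} = S d$
$\frac{m{\left(-9,-29 \right)} - 1224}{3145 - 3275} = \frac{\left(-29\right) \left(-9\right) - 1224}{3145 - 3275} = \frac{261 - 1224}{-130} = \left(-963\right) \left(- \frac{1}{130}\right) = \frac{963}{130}$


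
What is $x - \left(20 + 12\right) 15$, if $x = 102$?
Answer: $-378$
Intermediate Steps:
$x - \left(20 + 12\right) 15 = 102 - \left(20 + 12\right) 15 = 102 - 32 \cdot 15 = 102 - 480 = -378$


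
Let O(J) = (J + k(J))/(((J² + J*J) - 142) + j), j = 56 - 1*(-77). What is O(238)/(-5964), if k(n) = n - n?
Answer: -17/48256854 ≈ -3.5228e-7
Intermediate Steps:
k(n) = 0
j = 133 (j = 56 + 77 = 133)
O(J) = J/(-9 + 2*J²) (O(J) = (J + 0)/(((J² + J*J) - 142) + 133) = J/(((J² + J²) - 142) + 133) = J/((2*J² - 142) + 133) = J/((-142 + 2*J²) + 133) = J/(-9 + 2*J²))
O(238)/(-5964) = (238/(-9 + 2*238²))/(-5964) = (238/(-9 + 2*56644))*(-1/5964) = (238/(-9 + 113288))*(-1/5964) = (238/113279)*(-1/5964) = -17/48256854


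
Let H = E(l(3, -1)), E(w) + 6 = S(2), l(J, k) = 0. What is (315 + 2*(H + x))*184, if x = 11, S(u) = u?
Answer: 60536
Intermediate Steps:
E(w) = -4 (E(w) = -6 + 2 = -4)
H = -4
(315 + 2*(H + x))*184 = (315 + 2*(-4 + 11))*184 = (315 + 2*7)*184 = (315 + 14)*184 = 329*184 = 60536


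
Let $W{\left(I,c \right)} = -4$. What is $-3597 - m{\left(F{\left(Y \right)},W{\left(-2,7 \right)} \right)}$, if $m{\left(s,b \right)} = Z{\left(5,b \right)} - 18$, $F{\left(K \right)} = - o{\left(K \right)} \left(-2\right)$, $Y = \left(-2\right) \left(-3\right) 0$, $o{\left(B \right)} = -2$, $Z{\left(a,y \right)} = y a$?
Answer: $-3559$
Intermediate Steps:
$Z{\left(a,y \right)} = a y$
$Y = 0$ ($Y = 6 \cdot 0 = 0$)
$F{\left(K \right)} = -4$ ($F{\left(K \right)} = \left(-1\right) \left(-2\right) \left(-2\right) = 2 \left(-2\right) = -4$)
$m{\left(s,b \right)} = -18 + 5 b$ ($m{\left(s,b \right)} = 5 b - 18 = -18 + 5 b$)
$-3597 - m{\left(F{\left(Y \right)},W{\left(-2,7 \right)} \right)} = -3597 - \left(-18 + 5 \left(-4\right)\right) = -3597 - \left(-18 - 20\right) = -3597 - -38 = -3597 + 38 = -3559$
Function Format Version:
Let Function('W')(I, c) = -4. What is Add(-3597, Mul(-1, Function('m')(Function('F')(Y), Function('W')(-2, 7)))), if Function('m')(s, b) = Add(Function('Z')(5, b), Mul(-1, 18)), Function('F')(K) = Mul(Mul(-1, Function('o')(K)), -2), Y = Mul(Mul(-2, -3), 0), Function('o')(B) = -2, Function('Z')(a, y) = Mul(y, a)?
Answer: -3559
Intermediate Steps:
Function('Z')(a, y) = Mul(a, y)
Y = 0 (Y = Mul(6, 0) = 0)
Function('F')(K) = -4 (Function('F')(K) = Mul(Mul(-1, -2), -2) = Mul(2, -2) = -4)
Function('m')(s, b) = Add(-18, Mul(5, b)) (Function('m')(s, b) = Add(Mul(5, b), Mul(-1, 18)) = Add(Mul(5, b), -18) = Add(-18, Mul(5, b)))
Add(-3597, Mul(-1, Function('m')(Function('F')(Y), Function('W')(-2, 7)))) = Add(-3597, Mul(-1, Add(-18, Mul(5, -4)))) = Add(-3597, Mul(-1, Add(-18, -20))) = Add(-3597, Mul(-1, -38)) = Add(-3597, 38) = -3559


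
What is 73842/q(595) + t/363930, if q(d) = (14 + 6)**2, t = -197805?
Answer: 446569951/2426200 ≈ 184.06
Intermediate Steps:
q(d) = 400 (q(d) = 20**2 = 400)
73842/q(595) + t/363930 = 73842/400 - 197805/363930 = 73842*(1/400) - 197805*1/363930 = 36921/200 - 13187/24262 = 446569951/2426200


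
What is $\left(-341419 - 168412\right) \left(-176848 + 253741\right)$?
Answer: $-39202435083$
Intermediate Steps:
$\left(-341419 - 168412\right) \left(-176848 + 253741\right) = \left(-509831\right) 76893 = -39202435083$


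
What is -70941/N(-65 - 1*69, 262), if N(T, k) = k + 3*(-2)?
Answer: -70941/256 ≈ -277.11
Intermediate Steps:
N(T, k) = -6 + k (N(T, k) = k - 6 = -6 + k)
-70941/N(-65 - 1*69, 262) = -70941/(-6 + 262) = -70941/256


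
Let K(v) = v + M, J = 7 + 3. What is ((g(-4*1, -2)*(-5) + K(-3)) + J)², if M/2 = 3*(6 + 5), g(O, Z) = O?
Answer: 8649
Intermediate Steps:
M = 66 (M = 2*(3*(6 + 5)) = 2*(3*11) = 2*33 = 66)
J = 10
K(v) = 66 + v (K(v) = v + 66 = 66 + v)
((g(-4*1, -2)*(-5) + K(-3)) + J)² = ((-4*1*(-5) + (66 - 3)) + 10)² = ((-4*(-5) + 63) + 10)² = ((20 + 63) + 10)² = (83 + 10)² = 93² = 8649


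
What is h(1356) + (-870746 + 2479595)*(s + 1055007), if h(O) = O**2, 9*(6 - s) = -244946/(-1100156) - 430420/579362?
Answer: 270469237873929662554401/159347145118 ≈ 1.6974e+12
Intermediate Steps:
s = 8687650021639/1434124306062 (s = 6 - (-244946/(-1100156) - 430420/579362)/9 = 6 - (-244946*(-1/1100156) - 430420*1/579362)/9 = 6 - (122473/550078 - 215210/289681)/9 = 6 - 1/9*(-82904185267/159347145118) = 6 + 82904185267/1434124306062 = 8687650021639/1434124306062 ≈ 6.0578)
h(1356) + (-870746 + 2479595)*(s + 1055007) = 1356**2 + (-870746 + 2479595)*(8687650021639/1434124306062 + 1055007) = 1838736 + 1608849*(1513019869415574073/1434124306062) = 1838736 + 270468944876597436863553/159347145118 = 270469237873929662554401/159347145118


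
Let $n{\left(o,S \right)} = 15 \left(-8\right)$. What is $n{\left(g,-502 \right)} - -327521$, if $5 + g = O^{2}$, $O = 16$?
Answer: $327401$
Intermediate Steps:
$g = 251$ ($g = -5 + 16^{2} = -5 + 256 = 251$)
$n{\left(o,S \right)} = -120$
$n{\left(g,-502 \right)} - -327521 = -120 - -327521 = -120 + 327521 = 327401$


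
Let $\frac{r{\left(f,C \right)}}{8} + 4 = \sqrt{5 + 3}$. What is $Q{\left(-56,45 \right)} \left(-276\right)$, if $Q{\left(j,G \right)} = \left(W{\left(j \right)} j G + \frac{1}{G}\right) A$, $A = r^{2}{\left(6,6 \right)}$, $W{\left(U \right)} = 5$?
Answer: $\frac{26707920896}{5} - \frac{53415841792 \sqrt{2}}{15} \approx 3.0549 \cdot 10^{8}$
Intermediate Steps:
$r{\left(f,C \right)} = -32 + 16 \sqrt{2}$ ($r{\left(f,C \right)} = -32 + 8 \sqrt{5 + 3} = -32 + 8 \sqrt{8} = -32 + 8 \cdot 2 \sqrt{2} = -32 + 16 \sqrt{2}$)
$A = \left(-32 + 16 \sqrt{2}\right)^{2} \approx 87.845$
$Q{\left(j,G \right)} = \left(1536 - 1024 \sqrt{2}\right) \left(\frac{1}{G} + 5 G j\right)$ ($Q{\left(j,G \right)} = \left(5 j G + \frac{1}{G}\right) \left(1536 - 1024 \sqrt{2}\right) = \left(5 G j + \frac{1}{G}\right) \left(1536 - 1024 \sqrt{2}\right) = \left(\frac{1}{G} + 5 G j\right) \left(1536 - 1024 \sqrt{2}\right) = \left(1536 - 1024 \sqrt{2}\right) \left(\frac{1}{G} + 5 G j\right)$)
$Q{\left(-56,45 \right)} \left(-276\right) = \frac{\left(2 - \sqrt{2}\right)^{2} \left(256 + 1280 \left(-56\right) 45^{2}\right)}{45} \left(-276\right) = \frac{\left(2 - \sqrt{2}\right)^{2} \left(256 + 1280 \left(-56\right) 2025\right)}{45} \left(-276\right) = \frac{\left(2 - \sqrt{2}\right)^{2} \left(256 - 145152000\right)}{45} \left(-276\right) = \frac{1}{45} \left(2 - \sqrt{2}\right)^{2} \left(-145151744\right) \left(-276\right) = - \frac{145151744 \left(2 - \sqrt{2}\right)^{2}}{45} \left(-276\right) = \frac{13353960448 \left(2 - \sqrt{2}\right)^{2}}{15}$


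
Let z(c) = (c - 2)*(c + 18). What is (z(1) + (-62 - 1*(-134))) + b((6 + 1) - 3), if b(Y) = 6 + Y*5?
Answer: 79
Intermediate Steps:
z(c) = (-2 + c)*(18 + c)
b(Y) = 6 + 5*Y
(z(1) + (-62 - 1*(-134))) + b((6 + 1) - 3) = ((-36 + 1**2 + 16*1) + (-62 - 1*(-134))) + (6 + 5*((6 + 1) - 3)) = ((-36 + 1 + 16) + (-62 + 134)) + (6 + 5*(7 - 3)) = (-19 + 72) + (6 + 5*4) = 53 + (6 + 20) = 53 + 26 = 79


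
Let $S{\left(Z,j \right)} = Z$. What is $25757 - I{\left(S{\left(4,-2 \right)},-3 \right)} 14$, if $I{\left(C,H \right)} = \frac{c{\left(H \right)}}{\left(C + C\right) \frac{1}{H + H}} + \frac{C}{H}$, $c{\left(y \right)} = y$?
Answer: $\frac{154465}{6} \approx 25744.0$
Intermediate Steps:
$I{\left(C,H \right)} = \frac{C}{H} + \frac{H^{2}}{C}$ ($I{\left(C,H \right)} = \frac{H}{\left(C + C\right) \frac{1}{H + H}} + \frac{C}{H} = \frac{H}{2 C \frac{1}{2 H}} + \frac{C}{H} = \frac{H}{C \frac{1}{H}} + \frac{C}{H} = H \frac{H}{C} + \frac{C}{H} = \frac{H^{2}}{C} + \frac{C}{H} = \frac{C}{H} + \frac{H^{2}}{C}$)
$25757 - I{\left(S{\left(4,-2 \right)},-3 \right)} 14 = 25757 - \left(\frac{4}{-3} + \frac{\left(-3\right)^{2}}{4}\right) 14 = 25757 - \left(4 \left(- \frac{1}{3}\right) + \frac{1}{4} \cdot 9\right) 14 = 25757 - \left(- \frac{4}{3} + \frac{9}{4}\right) 14 = 25757 - \frac{11}{12} \cdot 14 = 25757 - \frac{77}{6} = \frac{154465}{6}$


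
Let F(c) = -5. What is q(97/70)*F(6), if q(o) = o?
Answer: -97/14 ≈ -6.9286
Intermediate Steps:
q(97/70)*F(6) = (97/70)*(-5) = -97/14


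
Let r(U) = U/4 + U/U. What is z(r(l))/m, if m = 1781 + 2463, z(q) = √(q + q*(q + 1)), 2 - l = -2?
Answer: √2/2122 ≈ 0.00066645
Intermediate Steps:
l = 4 (l = 2 - 1*(-2) = 2 + 2 = 4)
r(U) = 1 + U/4 (r(U) = U*(¼) + 1 = U/4 + 1 = 1 + U/4)
z(q) = √(q + q*(1 + q))
m = 4244
z(r(l))/m = √((1 + (¼)*4)*(2 + (1 + (¼)*4)))/4244 = √((1 + 1)*(2 + (1 + 1)))*(1/4244) = √(2*(2 + 2))*(1/4244) = √(2*4)*(1/4244) = √8*(1/4244) = (2*√2)*(1/4244) = √2/2122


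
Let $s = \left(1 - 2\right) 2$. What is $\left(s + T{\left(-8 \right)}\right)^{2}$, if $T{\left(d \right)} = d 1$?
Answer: $100$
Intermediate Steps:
$T{\left(d \right)} = d$
$s = -2$ ($s = \left(-1\right) 2 = -2$)
$\left(s + T{\left(-8 \right)}\right)^{2} = \left(-2 - 8\right)^{2} = \left(-10\right)^{2} = 100$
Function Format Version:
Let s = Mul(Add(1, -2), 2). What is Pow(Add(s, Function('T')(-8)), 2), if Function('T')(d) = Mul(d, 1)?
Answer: 100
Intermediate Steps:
Function('T')(d) = d
s = -2 (s = Mul(-1, 2) = -2)
Pow(Add(s, Function('T')(-8)), 2) = Pow(Add(-2, -8), 2) = Pow(-10, 2) = 100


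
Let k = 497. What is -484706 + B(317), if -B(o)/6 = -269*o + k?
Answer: 23950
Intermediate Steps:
B(o) = -2982 + 1614*o (B(o) = -6*(-269*o + 497) = -6*(497 - 269*o) = -2982 + 1614*o)
-484706 + B(317) = -484706 + (-2982 + 1614*317) = -484706 + (-2982 + 511638) = -484706 + 508656 = 23950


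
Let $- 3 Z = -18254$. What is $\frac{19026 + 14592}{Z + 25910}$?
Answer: $\frac{50427}{47992} \approx 1.0507$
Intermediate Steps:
$Z = \frac{18254}{3}$ ($Z = \left(- \frac{1}{3}\right) \left(-18254\right) = \frac{18254}{3} \approx 6084.7$)
$\frac{19026 + 14592}{Z + 25910} = \frac{19026 + 14592}{\frac{18254}{3} + 25910} = \frac{33618}{\frac{95984}{3}} = 33618 \cdot \frac{3}{95984} = \frac{50427}{47992}$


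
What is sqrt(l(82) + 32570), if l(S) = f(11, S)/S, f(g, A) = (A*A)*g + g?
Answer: sqrt(225066630)/82 ≈ 182.95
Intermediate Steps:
f(g, A) = g + g*A**2 (f(g, A) = A**2*g + g = g*A**2 + g = g + g*A**2)
l(S) = (11 + 11*S**2)/S (l(S) = (11*(1 + S**2))/S = (11 + 11*S**2)/S)
sqrt(l(82) + 32570) = sqrt((11*82 + 11/82) + 32570) = sqrt((902 + 11*(1/82)) + 32570) = sqrt((902 + 11/82) + 32570) = sqrt(73975/82 + 32570) = sqrt(2744715/82) = sqrt(225066630)/82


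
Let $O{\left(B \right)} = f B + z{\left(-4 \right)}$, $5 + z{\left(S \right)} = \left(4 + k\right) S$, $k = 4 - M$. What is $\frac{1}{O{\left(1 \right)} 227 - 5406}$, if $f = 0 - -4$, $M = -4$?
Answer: $- \frac{1}{16529} \approx -6.05 \cdot 10^{-5}$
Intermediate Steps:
$k = 8$ ($k = 4 - -4 = 4 + 4 = 8$)
$z{\left(S \right)} = -5 + 12 S$ ($z{\left(S \right)} = -5 + \left(4 + 8\right) S = -5 + 12 S$)
$f = 4$ ($f = 0 + 4 = 4$)
$O{\left(B \right)} = -53 + 4 B$ ($O{\left(B \right)} = 4 B + \left(-5 + 12 \left(-4\right)\right) = 4 B - 53 = -53 + 4 B$)
$\frac{1}{O{\left(1 \right)} 227 - 5406} = \frac{1}{\left(-53 + 4 \cdot 1\right) 227 - 5406} = \frac{1}{\left(-53 + 4\right) 227 - 5406} = \frac{1}{\left(-49\right) 227 - 5406} = \frac{1}{-11123 - 5406} = \frac{1}{-16529} = - \frac{1}{16529}$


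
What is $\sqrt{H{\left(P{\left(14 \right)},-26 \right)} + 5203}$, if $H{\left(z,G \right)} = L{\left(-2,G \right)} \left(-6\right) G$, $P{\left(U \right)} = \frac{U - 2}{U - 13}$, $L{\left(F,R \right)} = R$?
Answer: $\sqrt{1147} \approx 33.867$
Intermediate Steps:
$P{\left(U \right)} = \frac{-2 + U}{-13 + U}$
$H{\left(z,G \right)} = - 6 G^{2}$ ($H{\left(z,G \right)} = G \left(-6\right) G = - 6 G G = - 6 G^{2}$)
$\sqrt{H{\left(P{\left(14 \right)},-26 \right)} + 5203} = \sqrt{- 6 \left(-26\right)^{2} + 5203} = \sqrt{\left(-6\right) 676 + 5203} = \sqrt{-4056 + 5203} = \sqrt{1147}$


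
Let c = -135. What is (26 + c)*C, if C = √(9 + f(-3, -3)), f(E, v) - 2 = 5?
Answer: -436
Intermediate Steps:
f(E, v) = 7 (f(E, v) = 2 + 5 = 7)
C = 4 (C = √(9 + 7) = √16 = 4)
(26 + c)*C = (26 - 135)*4 = -109*4 = -436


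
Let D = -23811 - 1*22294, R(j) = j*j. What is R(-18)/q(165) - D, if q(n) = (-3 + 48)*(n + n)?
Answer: 12678881/275 ≈ 46105.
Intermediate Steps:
R(j) = j**2
q(n) = 90*n (q(n) = 45*(2*n) = 90*n)
D = -46105 (D = -23811 - 22294 = -46105)
R(-18)/q(165) - D = (-18)**2/((90*165)) - 1*(-46105) = 324/14850 + 46105 = 324*(1/14850) + 46105 = 6/275 + 46105 = 12678881/275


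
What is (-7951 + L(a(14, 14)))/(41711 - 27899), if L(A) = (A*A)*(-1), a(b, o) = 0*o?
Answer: -7951/13812 ≈ -0.57566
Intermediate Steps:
a(b, o) = 0
L(A) = -A**2 (L(A) = A**2*(-1) = -A**2)
(-7951 + L(a(14, 14)))/(41711 - 27899) = (-7951 - 1*0**2)/(41711 - 27899) = (-7951 - 1*0)/13812 = (-7951 + 0)*(1/13812) = -7951*1/13812 = -7951/13812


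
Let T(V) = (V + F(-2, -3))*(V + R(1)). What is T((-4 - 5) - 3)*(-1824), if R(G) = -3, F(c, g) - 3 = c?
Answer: -300960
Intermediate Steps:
F(c, g) = 3 + c
T(V) = (1 + V)*(-3 + V) (T(V) = (V + (3 - 2))*(V - 3) = (V + 1)*(-3 + V) = (1 + V)*(-3 + V))
T((-4 - 5) - 3)*(-1824) = (-3 + ((-4 - 5) - 3)² - 2*((-4 - 5) - 3))*(-1824) = (-3 + (-9 - 3)² - 2*(-9 - 3))*(-1824) = (-3 + (-12)² - 2*(-12))*(-1824) = (-3 + 144 + 24)*(-1824) = 165*(-1824) = -300960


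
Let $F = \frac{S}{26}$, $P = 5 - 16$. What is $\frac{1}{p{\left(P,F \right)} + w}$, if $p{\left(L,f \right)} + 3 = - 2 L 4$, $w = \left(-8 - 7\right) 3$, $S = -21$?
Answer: $\frac{1}{40} \approx 0.025$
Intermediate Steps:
$P = -11$ ($P = 5 - 16 = -11$)
$F = - \frac{21}{26} \approx -0.80769$
$w = -45$ ($w = \left(-15\right) 3 = -45$)
$p{\left(L,f \right)} = -3 - 8 L$ ($p{\left(L,f \right)} = -3 + - 2 L 4 = -3 - 8 L$)
$\frac{1}{p{\left(P,F \right)} + w} = \frac{1}{\left(-3 - -88\right) - 45} = \frac{1}{\left(-3 + 88\right) - 45} = \frac{1}{85 - 45} = \frac{1}{40}$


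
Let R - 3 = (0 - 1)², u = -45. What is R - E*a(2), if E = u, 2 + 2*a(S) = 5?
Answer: 143/2 ≈ 71.500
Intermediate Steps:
a(S) = 3/2 (a(S) = -1 + (½)*5 = -1 + 5/2 = 3/2)
R = 4 (R = 3 + (0 - 1)² = 3 + (-1)² = 3 + 1 = 4)
E = -45
R - E*a(2) = 4 - (-45)*3/2 = 4 - 1*(-135/2) = 4 + 135/2 = 143/2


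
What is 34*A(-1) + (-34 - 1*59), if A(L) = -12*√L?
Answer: -93 - 408*I ≈ -93.0 - 408.0*I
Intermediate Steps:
34*A(-1) + (-34 - 1*59) = 34*(-12*I) + (-34 - 1*59) = 34*(-12*I) + (-34 - 59) = -408*I - 93 = -93 - 408*I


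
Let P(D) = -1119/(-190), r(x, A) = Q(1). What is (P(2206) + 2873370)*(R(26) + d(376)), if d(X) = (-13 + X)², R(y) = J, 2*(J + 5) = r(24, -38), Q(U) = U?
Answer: 143871396207651/380 ≈ 3.7861e+11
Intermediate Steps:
r(x, A) = 1
P(D) = 1119/190 (P(D) = -1119*(-1/190) = 1119/190)
J = -9/2 (J = -5 + (½)*1 = -5 + ½ = -9/2 ≈ -4.5000)
R(y) = -9/2
(P(2206) + 2873370)*(R(26) + d(376)) = (1119/190 + 2873370)*(-9/2 + (-13 + 376)²) = 545941419*(-9/2 + 363²)/190 = 545941419*(-9/2 + 131769)/190 = (545941419/190)*(263529/2) = 143871396207651/380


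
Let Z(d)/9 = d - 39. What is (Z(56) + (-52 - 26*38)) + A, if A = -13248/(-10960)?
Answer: -606767/685 ≈ -885.79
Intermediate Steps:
Z(d) = -351 + 9*d (Z(d) = 9*(d - 39) = 9*(-39 + d) = -351 + 9*d)
A = 828/685 (A = -13248*(-1/10960) = 828/685 ≈ 1.2088)
(Z(56) + (-52 - 26*38)) + A = ((-351 + 9*56) + (-52 - 26*38)) + 828/685 = ((-351 + 504) + (-52 - 988)) + 828/685 = (153 - 1040) + 828/685 = -887 + 828/685 = -606767/685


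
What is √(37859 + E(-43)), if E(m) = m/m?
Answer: 2*√9465 ≈ 194.58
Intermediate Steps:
E(m) = 1
√(37859 + E(-43)) = √(37859 + 1) = √37860 = 2*√9465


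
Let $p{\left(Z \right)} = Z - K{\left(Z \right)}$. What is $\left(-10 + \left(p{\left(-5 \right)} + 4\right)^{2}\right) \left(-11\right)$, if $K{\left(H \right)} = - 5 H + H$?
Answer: $-4741$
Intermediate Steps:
$K{\left(H \right)} = - 4 H$
$p{\left(Z \right)} = 5 Z$ ($p{\left(Z \right)} = Z - - 4 Z = Z + 4 Z = 5 Z$)
$\left(-10 + \left(p{\left(-5 \right)} + 4\right)^{2}\right) \left(-11\right) = \left(-10 + \left(5 \left(-5\right) + 4\right)^{2}\right) \left(-11\right) = \left(-10 + \left(-25 + 4\right)^{2}\right) \left(-11\right) = \left(-10 + \left(-21\right)^{2}\right) \left(-11\right) = \left(-10 + 441\right) \left(-11\right) = 431 \left(-11\right) = -4741$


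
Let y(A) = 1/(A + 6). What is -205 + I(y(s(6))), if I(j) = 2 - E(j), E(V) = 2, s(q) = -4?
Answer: -205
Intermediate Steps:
y(A) = 1/(6 + A)
I(j) = 0 (I(j) = 2 - 1*2 = 2 - 2 = 0)
-205 + I(y(s(6))) = -205 + 0 = -205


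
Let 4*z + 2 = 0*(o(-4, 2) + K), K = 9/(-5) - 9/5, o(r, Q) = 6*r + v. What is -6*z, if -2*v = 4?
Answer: 3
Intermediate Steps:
v = -2 (v = -1/2*4 = -2)
o(r, Q) = -2 + 6*r (o(r, Q) = 6*r - 2 = -2 + 6*r)
K = -18/5 (K = 9*(-1/5) - 9*1/5 = -9/5 - 9/5 = -18/5 ≈ -3.6000)
z = -1/2 (z = -1/2 + (0*((-2 + 6*(-4)) - 18/5))/4 = -1/2 + (0*((-2 - 24) - 18/5))/4 = -1/2 + (0*(-26 - 18/5))/4 = -1/2 + (0*(-148/5))/4 = -1/2 + (1/4)*0 = -1/2 + 0 = -1/2 ≈ -0.50000)
-6*z = -6*(-1/2) = 3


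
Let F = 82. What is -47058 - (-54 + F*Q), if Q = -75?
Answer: -40854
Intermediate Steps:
-47058 - (-54 + F*Q) = -47058 - (-54 + 82*(-75)) = -47058 - (-54 - 6150) = -47058 - 1*(-6204) = -47058 + 6204 = -40854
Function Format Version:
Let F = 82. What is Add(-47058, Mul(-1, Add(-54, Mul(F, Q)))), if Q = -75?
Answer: -40854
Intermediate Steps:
Add(-47058, Mul(-1, Add(-54, Mul(F, Q)))) = Add(-47058, Mul(-1, Add(-54, Mul(82, -75)))) = Add(-47058, Mul(-1, Add(-54, -6150))) = Add(-47058, Mul(-1, -6204)) = Add(-47058, 6204) = -40854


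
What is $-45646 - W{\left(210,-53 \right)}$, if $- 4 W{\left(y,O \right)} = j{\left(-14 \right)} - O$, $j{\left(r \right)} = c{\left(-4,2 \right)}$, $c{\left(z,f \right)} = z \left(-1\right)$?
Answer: $- \frac{182527}{4} \approx -45632.0$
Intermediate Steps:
$c{\left(z,f \right)} = - z$
$j{\left(r \right)} = 4$ ($j{\left(r \right)} = \left(-1\right) \left(-4\right) = 4$)
$W{\left(y,O \right)} = -1 + \frac{O}{4}$ ($W{\left(y,O \right)} = - \frac{4 - O}{4} = -1 + \frac{O}{4}$)
$-45646 - W{\left(210,-53 \right)} = -45646 - \left(-1 + \frac{1}{4} \left(-53\right)\right) = -45646 - \left(-1 - \frac{53}{4}\right) = -45646 - - \frac{57}{4} = -45646 + \frac{57}{4} = - \frac{182527}{4}$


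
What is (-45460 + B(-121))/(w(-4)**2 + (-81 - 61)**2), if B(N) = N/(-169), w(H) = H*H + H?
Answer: -7682619/3432052 ≈ -2.2385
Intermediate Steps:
w(H) = H + H**2 (w(H) = H**2 + H = H + H**2)
B(N) = -N/169 (B(N) = N*(-1/169) = -N/169)
(-45460 + B(-121))/(w(-4)**2 + (-81 - 61)**2) = (-45460 - 1/169*(-121))/((-4*(1 - 4))**2 + (-81 - 61)**2) = (-45460 + 121/169)/((-4*(-3))**2 + (-142)**2) = -7682619/(169*(12**2 + 20164)) = -7682619/(169*(144 + 20164)) = -7682619/169/20308 = -7682619/169*1/20308 = -7682619/3432052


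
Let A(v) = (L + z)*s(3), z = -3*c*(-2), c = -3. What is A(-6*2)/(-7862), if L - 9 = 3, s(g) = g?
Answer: 9/3931 ≈ 0.0022895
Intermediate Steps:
z = -18 (z = -3*(-3)*(-2) = 9*(-2) = -18)
L = 12 (L = 9 + 3 = 12)
A(v) = -18 (A(v) = (12 - 18)*3 = -6*3 = -18)
A(-6*2)/(-7862) = -18/(-7862) = -18*(-1/7862) = 9/3931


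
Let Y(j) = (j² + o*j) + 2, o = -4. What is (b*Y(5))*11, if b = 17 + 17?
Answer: 2618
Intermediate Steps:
b = 34
Y(j) = 2 + j² - 4*j (Y(j) = (j² - 4*j) + 2 = 2 + j² - 4*j)
(b*Y(5))*11 = (34*(2 + 5² - 4*5))*11 = (34*(2 + 25 - 20))*11 = (34*7)*11 = 238*11 = 2618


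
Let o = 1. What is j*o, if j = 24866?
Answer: 24866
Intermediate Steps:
j*o = 24866*1 = 24866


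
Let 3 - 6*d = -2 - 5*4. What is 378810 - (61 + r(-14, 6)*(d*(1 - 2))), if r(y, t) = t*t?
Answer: 378899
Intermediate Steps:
r(y, t) = t²
d = 25/6 (d = ½ - (-2 - 5*4)/6 = ½ - (-2 - 20)/6 = ½ - ⅙*(-22) = ½ + 11/3 = 25/6 ≈ 4.1667)
378810 - (61 + r(-14, 6)*(d*(1 - 2))) = 378810 - (61 + 6²*(25*(1 - 2)/6)) = 378810 - (61 + 36*((25/6)*(-1))) = 378810 - (61 + 36*(-25/6)) = 378810 - (61 - 150) = 378810 - 1*(-89) = 378810 + 89 = 378899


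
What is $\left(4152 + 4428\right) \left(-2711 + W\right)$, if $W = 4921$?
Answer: $18961800$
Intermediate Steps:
$\left(4152 + 4428\right) \left(-2711 + W\right) = \left(4152 + 4428\right) \left(-2711 + 4921\right) = 8580 \cdot 2210 = 18961800$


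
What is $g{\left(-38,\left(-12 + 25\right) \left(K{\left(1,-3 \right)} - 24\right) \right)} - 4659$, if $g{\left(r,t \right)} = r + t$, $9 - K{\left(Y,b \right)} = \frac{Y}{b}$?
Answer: $- \frac{14663}{3} \approx -4887.7$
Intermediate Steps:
$K{\left(Y,b \right)} = 9 - \frac{Y}{b}$
$g{\left(-38,\left(-12 + 25\right) \left(K{\left(1,-3 \right)} - 24\right) \right)} - 4659 = \left(-38 + \left(-12 + 25\right) \left(\left(9 - 1 \frac{1}{-3}\right) - 24\right)\right) - 4659 = \left(-38 + 13 \left(\left(9 - 1 \left(- \frac{1}{3}\right)\right) - 24\right)\right) - 4659 = \left(-38 + 13 \left(\left(9 + \frac{1}{3}\right) - 24\right)\right) - 4659 = \left(-38 + 13 \left(\frac{28}{3} - 24\right)\right) - 4659 = \left(-38 + 13 \left(- \frac{44}{3}\right)\right) - 4659 = \left(-38 - \frac{572}{3}\right) - 4659 = - \frac{686}{3} - 4659 = - \frac{14663}{3}$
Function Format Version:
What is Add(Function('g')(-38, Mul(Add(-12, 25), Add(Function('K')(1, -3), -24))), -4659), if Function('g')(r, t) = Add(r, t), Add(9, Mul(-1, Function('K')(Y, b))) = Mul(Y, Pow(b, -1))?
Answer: Rational(-14663, 3) ≈ -4887.7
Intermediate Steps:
Function('K')(Y, b) = Add(9, Mul(-1, Y, Pow(b, -1))) (Function('K')(Y, b) = Add(9, Mul(-1, Mul(Y, Pow(b, -1)))) = Add(9, Mul(-1, Y, Pow(b, -1))))
Add(Function('g')(-38, Mul(Add(-12, 25), Add(Function('K')(1, -3), -24))), -4659) = Add(Add(-38, Mul(Add(-12, 25), Add(Add(9, Mul(-1, 1, Pow(-3, -1))), -24))), -4659) = Add(Add(-38, Mul(13, Add(Add(9, Mul(-1, 1, Rational(-1, 3))), -24))), -4659) = Add(Add(-38, Mul(13, Add(Add(9, Rational(1, 3)), -24))), -4659) = Add(Add(-38, Mul(13, Add(Rational(28, 3), -24))), -4659) = Add(Add(-38, Mul(13, Rational(-44, 3))), -4659) = Add(Add(-38, Rational(-572, 3)), -4659) = Add(Rational(-686, 3), -4659) = Rational(-14663, 3)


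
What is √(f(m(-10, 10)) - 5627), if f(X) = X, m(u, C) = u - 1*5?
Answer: I*√5642 ≈ 75.113*I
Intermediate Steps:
m(u, C) = -5 + u (m(u, C) = u - 5 = -5 + u)
√(f(m(-10, 10)) - 5627) = √((-5 - 10) - 5627) = √(-15 - 5627) = √(-5642) = I*√5642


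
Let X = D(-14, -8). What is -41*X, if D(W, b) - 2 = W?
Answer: 492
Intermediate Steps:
D(W, b) = 2 + W
X = -12 (X = 2 - 14 = -12)
-41*X = -41*(-12) = 492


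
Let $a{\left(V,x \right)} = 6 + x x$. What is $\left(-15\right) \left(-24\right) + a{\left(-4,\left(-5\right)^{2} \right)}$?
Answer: $991$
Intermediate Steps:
$a{\left(V,x \right)} = 6 + x^{2}$
$\left(-15\right) \left(-24\right) + a{\left(-4,\left(-5\right)^{2} \right)} = \left(-15\right) \left(-24\right) + \left(6 + \left(\left(-5\right)^{2}\right)^{2}\right) = 360 + \left(6 + 25^{2}\right) = 360 + \left(6 + 625\right) = 360 + 631 = 991$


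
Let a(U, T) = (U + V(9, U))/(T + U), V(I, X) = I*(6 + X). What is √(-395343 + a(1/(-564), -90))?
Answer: I*√1018673599202909/50761 ≈ 628.76*I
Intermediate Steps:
a(U, T) = (54 + 10*U)/(T + U) (a(U, T) = (U + 9*(6 + U))/(T + U) = (U + (54 + 9*U))/(T + U) = (54 + 10*U)/(T + U))
√(-395343 + a(1/(-564), -90)) = √(-395343 + 2*(27 + 5/(-564))/(-90 + 1/(-564))) = √(-395343 + 2*(27 + 5*(-1/564))/(-90 - 1/564)) = √(-395343 + 2*(27 - 5/564)/(-50761/564)) = √(-395343 + 2*(-564/50761)*(15223/564)) = √(-395343 - 30446/50761) = √(-20068036469/50761) = I*√1018673599202909/50761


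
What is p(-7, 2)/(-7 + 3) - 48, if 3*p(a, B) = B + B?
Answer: -145/3 ≈ -48.333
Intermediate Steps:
p(a, B) = 2*B/3 (p(a, B) = (B + B)/3 = (2*B)/3 = 2*B/3)
p(-7, 2)/(-7 + 3) - 48 = ((⅔)*2)/(-7 + 3) - 48 = (4/3)/(-4) - 48 = -¼*4/3 - 48 = -⅓ - 48 = -145/3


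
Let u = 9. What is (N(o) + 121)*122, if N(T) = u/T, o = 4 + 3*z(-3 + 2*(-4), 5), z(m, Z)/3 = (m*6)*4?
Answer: 17507183/1186 ≈ 14762.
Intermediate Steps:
z(m, Z) = 72*m (z(m, Z) = 3*((m*6)*4) = 3*((6*m)*4) = 3*(24*m) = 72*m)
o = -2372 (o = 4 + 3*(72*(-3 + 2*(-4))) = 4 + 3*(72*(-3 - 8)) = 4 + 3*(72*(-11)) = 4 + 3*(-792) = 4 - 2376 = -2372)
N(T) = 9/T
(N(o) + 121)*122 = (9/(-2372) + 121)*122 = (9*(-1/2372) + 121)*122 = (-9/2372 + 121)*122 = (287003/2372)*122 = 17507183/1186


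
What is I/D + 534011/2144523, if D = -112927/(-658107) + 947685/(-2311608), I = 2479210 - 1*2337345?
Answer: -154274885725148500051217/259226491617552039 ≈ -5.9514e+5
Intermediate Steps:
I = 141865 (I = 2479210 - 2337345 = 141865)
D = -120878391893/507095135352 (D = -112927*(-1/658107) + 947685*(-1/2311608) = 112927/658107 - 315895/770536 = -120878391893/507095135352 ≈ -0.23837)
I/D + 534011/2144523 = 141865/(-120878391893/507095135352) + 534011/2144523 = 141865*(-507095135352/120878391893) + 534011*(1/2144523) = -71939051376711480/120878391893 + 534011/2144523 = -154274885725148500051217/259226491617552039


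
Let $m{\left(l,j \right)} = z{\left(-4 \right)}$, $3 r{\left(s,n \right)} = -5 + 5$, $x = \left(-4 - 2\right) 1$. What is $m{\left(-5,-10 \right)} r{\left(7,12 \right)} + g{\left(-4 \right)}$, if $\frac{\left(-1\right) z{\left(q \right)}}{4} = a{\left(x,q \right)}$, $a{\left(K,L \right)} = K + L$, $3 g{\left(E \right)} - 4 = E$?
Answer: $0$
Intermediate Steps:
$x = -6$ ($x = \left(-6\right) 1 = -6$)
$g{\left(E \right)} = \frac{4}{3} + \frac{E}{3}$
$r{\left(s,n \right)} = 0$ ($r{\left(s,n \right)} = \frac{-5 + 5}{3} = \frac{1}{3} \cdot 0 = 0$)
$z{\left(q \right)} = 24 - 4 q$ ($z{\left(q \right)} = - 4 \left(-6 + q\right) = 24 - 4 q$)
$m{\left(l,j \right)} = 40$ ($m{\left(l,j \right)} = 24 - -16 = 24 + 16 = 40$)
$m{\left(-5,-10 \right)} r{\left(7,12 \right)} + g{\left(-4 \right)} = 40 \cdot 0 + \left(\frac{4}{3} + \frac{1}{3} \left(-4\right)\right) = 0 + \left(\frac{4}{3} - \frac{4}{3}\right) = 0 + 0 = 0$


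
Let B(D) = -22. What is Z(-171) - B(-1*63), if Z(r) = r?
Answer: -149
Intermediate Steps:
Z(-171) - B(-1*63) = -171 - 1*(-22) = -171 + 22 = -149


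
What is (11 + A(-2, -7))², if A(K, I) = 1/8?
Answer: 7921/64 ≈ 123.77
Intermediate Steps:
A(K, I) = ⅛
(11 + A(-2, -7))² = (11 + ⅛)² = (89/8)² = 7921/64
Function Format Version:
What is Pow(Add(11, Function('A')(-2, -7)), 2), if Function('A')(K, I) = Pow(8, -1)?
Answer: Rational(7921, 64) ≈ 123.77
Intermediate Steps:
Function('A')(K, I) = Rational(1, 8)
Pow(Add(11, Function('A')(-2, -7)), 2) = Pow(Add(11, Rational(1, 8)), 2) = Pow(Rational(89, 8), 2) = Rational(7921, 64)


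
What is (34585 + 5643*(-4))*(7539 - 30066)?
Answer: -270616851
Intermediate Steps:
(34585 + 5643*(-4))*(7539 - 30066) = (34585 - 22572)*(-22527) = 12013*(-22527) = -270616851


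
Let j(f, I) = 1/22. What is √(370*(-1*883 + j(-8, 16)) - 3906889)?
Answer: 14*I*√2613589/11 ≈ 2057.6*I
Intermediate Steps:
j(f, I) = 1/22
√(370*(-1*883 + j(-8, 16)) - 3906889) = √(370*(-1*883 + 1/22) - 3906889) = √(370*(-883 + 1/22) - 3906889) = √(370*(-19425/22) - 3906889) = √(-3593625/11 - 3906889) = √(-46569404/11) = 14*I*√2613589/11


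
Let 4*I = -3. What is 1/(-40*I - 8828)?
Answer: -1/8798 ≈ -0.00011366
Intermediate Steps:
I = -¾ (I = (¼)*(-3) = -¾ ≈ -0.75000)
1/(-40*I - 8828) = 1/(-40*(-¾) - 8828) = 1/(30 - 8828) = 1/(-8798) = -1/8798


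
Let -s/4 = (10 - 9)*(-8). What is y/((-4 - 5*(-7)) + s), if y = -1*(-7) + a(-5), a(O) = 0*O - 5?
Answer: 2/63 ≈ 0.031746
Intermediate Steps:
s = 32 (s = -4*(10 - 9)*(-8) = -4*(-8) = 32)
a(O) = -5 (a(O) = 0 - 5 = -5)
y = 2 (y = -1*(-7) - 5 = 7 - 5 = 2)
y/((-4 - 5*(-7)) + s) = 2/((-4 - 5*(-7)) + 32) = 2/((-4 + 35) + 32) = 2/(31 + 32) = 2/63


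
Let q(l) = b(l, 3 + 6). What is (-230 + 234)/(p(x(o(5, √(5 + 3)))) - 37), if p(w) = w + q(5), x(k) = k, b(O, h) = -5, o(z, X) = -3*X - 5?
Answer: -188/2137 + 24*√2/2137 ≈ -0.072091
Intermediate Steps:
o(z, X) = -5 - 3*X
q(l) = -5
p(w) = -5 + w (p(w) = w - 5 = -5 + w)
(-230 + 234)/(p(x(o(5, √(5 + 3)))) - 37) = (-230 + 234)/((-5 + (-5 - 3*√(5 + 3))) - 37) = 4/((-5 + (-5 - 6*√2)) - 37) = 4/((-10 - 6*√2) - 37) = 4/(-47 - 6*√2)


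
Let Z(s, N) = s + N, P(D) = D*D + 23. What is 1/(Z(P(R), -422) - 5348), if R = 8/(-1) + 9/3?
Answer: -1/5722 ≈ -0.00017476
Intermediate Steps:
R = -5 (R = 8*(-1) + 9*(⅓) = -8 + 3 = -5)
P(D) = 23 + D² (P(D) = D² + 23 = 23 + D²)
Z(s, N) = N + s
1/(Z(P(R), -422) - 5348) = 1/((-422 + (23 + (-5)²)) - 5348) = 1/((-422 + (23 + 25)) - 5348) = 1/((-422 + 48) - 5348) = 1/(-374 - 5348) = 1/(-5722) = -1/5722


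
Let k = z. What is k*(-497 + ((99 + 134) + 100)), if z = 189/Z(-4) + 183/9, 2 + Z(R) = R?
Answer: 5494/3 ≈ 1831.3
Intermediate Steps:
Z(R) = -2 + R
z = -67/6 (z = 189/(-2 - 4) + 183/9 = 189/(-6) + 183*(1/9) = 189*(-1/6) + 61/3 = -63/2 + 61/3 = -67/6 ≈ -11.167)
k = -67/6 ≈ -11.167
k*(-497 + ((99 + 134) + 100)) = -67*(-497 + ((99 + 134) + 100))/6 = -67*(-497 + (233 + 100))/6 = -67*(-497 + 333)/6 = -67/6*(-164) = 5494/3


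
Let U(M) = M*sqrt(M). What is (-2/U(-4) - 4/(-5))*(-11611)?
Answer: -46444/5 + 11611*I/4 ≈ -9288.8 + 2902.8*I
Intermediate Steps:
U(M) = M**(3/2)
(-2/U(-4) - 4/(-5))*(-11611) = (-2*I/8 - 4/(-5))*(-11611) = (-2*I/8 - 4*(-1/5))*(-11611) = (-I/4 + 4/5)*(-11611) = (4/5 - I/4)*(-11611) = -46444/5 + 11611*I/4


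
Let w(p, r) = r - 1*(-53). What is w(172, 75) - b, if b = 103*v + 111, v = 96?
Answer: -9871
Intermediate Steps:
w(p, r) = 53 + r (w(p, r) = r + 53 = 53 + r)
b = 9999 (b = 103*96 + 111 = 9888 + 111 = 9999)
w(172, 75) - b = (53 + 75) - 1*9999 = 128 - 9999 = -9871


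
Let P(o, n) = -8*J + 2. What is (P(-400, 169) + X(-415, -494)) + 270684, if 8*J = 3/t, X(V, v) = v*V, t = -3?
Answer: 475697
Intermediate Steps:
X(V, v) = V*v
J = -⅛ (J = (3/(-3))/8 = (3*(-⅓))/8 = (⅛)*(-1) = -⅛ ≈ -0.12500)
P(o, n) = 3 (P(o, n) = -8*(-⅛) + 2 = 1 + 2 = 3)
(P(-400, 169) + X(-415, -494)) + 270684 = (3 - 415*(-494)) + 270684 = (3 + 205010) + 270684 = 205013 + 270684 = 475697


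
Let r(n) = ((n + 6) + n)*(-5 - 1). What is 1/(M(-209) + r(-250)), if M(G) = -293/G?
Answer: 209/619769 ≈ 0.00033722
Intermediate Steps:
r(n) = -36 - 12*n (r(n) = ((6 + n) + n)*(-6) = (6 + 2*n)*(-6) = -36 - 12*n)
1/(M(-209) + r(-250)) = 1/(-293/(-209) + (-36 - 12*(-250))) = 1/(-293*(-1/209) + (-36 + 3000)) = 1/(293/209 + 2964) = 1/(619769/209) = 209/619769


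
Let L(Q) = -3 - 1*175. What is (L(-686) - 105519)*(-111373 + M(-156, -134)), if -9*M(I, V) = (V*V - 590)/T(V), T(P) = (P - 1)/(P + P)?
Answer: 14794650396251/1215 ≈ 1.2177e+10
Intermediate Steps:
T(P) = (-1 + P)/(2*P) (T(P) = (-1 + P)/((2*P)) = (-1 + P)*(1/(2*P)) = (-1 + P)/(2*P))
M(I, V) = -2*V*(-590 + V²)/(9*(-1 + V)) (M(I, V) = -(V*V - 590)/(9*((-1 + V)/(2*V))) = -(V² - 590)*2*V/(-1 + V)/9 = -(-590 + V²)*2*V/(-1 + V)/9 = -2*V*(-590 + V²)/(9*(-1 + V)))
L(Q) = -178 (L(Q) = -3 - 175 = -178)
(L(-686) - 105519)*(-111373 + M(-156, -134)) = (-178 - 105519)*(-111373 + (2/9)*(-134)*(590 - 1*(-134)²)/(-1 - 134)) = -105697*(-111373 + (2/9)*(-134)*(590 - 1*17956)/(-135)) = -105697*(-111373 + (2/9)*(-134)*(-1/135)*(590 - 17956)) = -105697*(-111373 + (2/9)*(-134)*(-1/135)*(-17366)) = -105697*(-111373 - 4654088/1215) = -105697*(-139972283/1215) = 14794650396251/1215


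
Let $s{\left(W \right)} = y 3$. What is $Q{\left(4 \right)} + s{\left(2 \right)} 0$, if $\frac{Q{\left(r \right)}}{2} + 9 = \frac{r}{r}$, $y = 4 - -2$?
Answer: $-16$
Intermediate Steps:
$y = 6$ ($y = 4 + 2 = 6$)
$s{\left(W \right)} = 18$ ($s{\left(W \right)} = 6 \cdot 3 = 18$)
$Q{\left(r \right)} = -16$ ($Q{\left(r \right)} = -18 + 2 \frac{r}{r} = -18 + 2 \cdot 1 = -18 + 2 = -16$)
$Q{\left(4 \right)} + s{\left(2 \right)} 0 = -16 + 18 \cdot 0 = -16 + 0 = -16$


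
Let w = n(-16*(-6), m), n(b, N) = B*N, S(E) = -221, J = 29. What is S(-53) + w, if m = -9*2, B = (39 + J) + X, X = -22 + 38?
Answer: -1733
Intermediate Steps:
X = 16
B = 84 (B = (39 + 29) + 16 = 68 + 16 = 84)
m = -18
n(b, N) = 84*N
w = -1512 (w = 84*(-18) = -1512)
S(-53) + w = -221 - 1512 = -1733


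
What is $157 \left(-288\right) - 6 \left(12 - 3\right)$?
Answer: $-45270$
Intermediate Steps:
$157 \left(-288\right) - 6 \left(12 - 3\right) = -45216 - 54 = -45270$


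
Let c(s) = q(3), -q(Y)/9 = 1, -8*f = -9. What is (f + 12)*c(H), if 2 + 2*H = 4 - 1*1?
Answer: -945/8 ≈ -118.13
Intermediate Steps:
f = 9/8 (f = -1/8*(-9) = 9/8 ≈ 1.1250)
q(Y) = -9 (q(Y) = -9*1 = -9)
H = 1/2 (H = -1 + (4 - 1*1)/2 = -1 + (4 - 1)/2 = -1 + (1/2)*3 = -1 + 3/2 = 1/2 ≈ 0.50000)
c(s) = -9
(f + 12)*c(H) = (9/8 + 12)*(-9) = (105/8)*(-9) = -945/8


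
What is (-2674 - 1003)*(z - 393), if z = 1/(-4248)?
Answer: 6138622805/4248 ≈ 1.4451e+6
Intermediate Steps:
z = -1/4248 ≈ -0.00023540
(-2674 - 1003)*(z - 393) = (-2674 - 1003)*(-1/4248 - 393) = -3677*(-1669465/4248) = 6138622805/4248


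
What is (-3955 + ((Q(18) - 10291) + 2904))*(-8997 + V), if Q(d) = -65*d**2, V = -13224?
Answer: 720004842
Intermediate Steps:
(-3955 + ((Q(18) - 10291) + 2904))*(-8997 + V) = (-3955 + ((-65*18**2 - 10291) + 2904))*(-8997 - 13224) = (-3955 + ((-65*324 - 10291) + 2904))*(-22221) = (-3955 + ((-21060 - 10291) + 2904))*(-22221) = (-3955 + (-31351 + 2904))*(-22221) = (-3955 - 28447)*(-22221) = -32402*(-22221) = 720004842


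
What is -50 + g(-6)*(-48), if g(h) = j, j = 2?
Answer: -146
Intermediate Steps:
g(h) = 2
-50 + g(-6)*(-48) = -50 + 2*(-48) = -50 - 96 = -146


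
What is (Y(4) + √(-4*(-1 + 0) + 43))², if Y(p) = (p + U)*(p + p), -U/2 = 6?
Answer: (-64 + √47)² ≈ 3265.5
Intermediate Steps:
U = -12 (U = -2*6 = -12)
Y(p) = 2*p*(-12 + p) (Y(p) = (p - 12)*(p + p) = (-12 + p)*(2*p) = 2*p*(-12 + p))
(Y(4) + √(-4*(-1 + 0) + 43))² = (2*4*(-12 + 4) + √(-4*(-1 + 0) + 43))² = (2*4*(-8) + √(-4*(-1) + 43))² = (-64 + √(4 + 43))² = (-64 + √47)²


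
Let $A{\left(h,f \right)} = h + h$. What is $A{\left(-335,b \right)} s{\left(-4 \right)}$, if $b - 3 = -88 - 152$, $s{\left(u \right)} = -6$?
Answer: $4020$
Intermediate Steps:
$b = -237$ ($b = 3 - 240 = -237$)
$A{\left(h,f \right)} = 2 h$
$A{\left(-335,b \right)} s{\left(-4 \right)} = 2 \left(-335\right) \left(-6\right) = \left(-670\right) \left(-6\right) = 4020$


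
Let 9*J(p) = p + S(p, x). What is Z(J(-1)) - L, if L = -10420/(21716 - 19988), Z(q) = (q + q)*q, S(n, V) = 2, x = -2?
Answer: 7847/1296 ≈ 6.0548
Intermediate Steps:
J(p) = 2/9 + p/9 (J(p) = (p + 2)/9 = (2 + p)/9 = 2/9 + p/9)
Z(q) = 2*q**2 (Z(q) = (2*q)*q = 2*q**2)
L = -2605/432 (L = -10420/1728 = -10420*1/1728 = -2605/432 ≈ -6.0301)
Z(J(-1)) - L = 2*(2/9 + (1/9)*(-1))**2 - 1*(-2605/432) = 2*(2/9 - 1/9)**2 + 2605/432 = 2*(1/9)**2 + 2605/432 = 2*(1/81) + 2605/432 = 2/81 + 2605/432 = 7847/1296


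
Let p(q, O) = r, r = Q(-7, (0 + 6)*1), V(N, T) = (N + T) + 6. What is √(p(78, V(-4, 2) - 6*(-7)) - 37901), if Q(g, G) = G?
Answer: I*√37895 ≈ 194.67*I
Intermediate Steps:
V(N, T) = 6 + N + T
r = 6 (r = (0 + 6)*1 = 6*1 = 6)
p(q, O) = 6
√(p(78, V(-4, 2) - 6*(-7)) - 37901) = √(6 - 37901) = √(-37895) = I*√37895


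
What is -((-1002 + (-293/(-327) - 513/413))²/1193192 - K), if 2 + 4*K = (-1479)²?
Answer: 5950469544380106673843/10881178778666196 ≈ 5.4686e+5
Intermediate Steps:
K = 2187439/4 (K = -½ + (¼)*(-1479)² = -½ + (¼)*2187441 = -½ + 2187441/4 = 2187439/4 ≈ 5.4686e+5)
-((-1002 + (-293/(-327) - 513/413))²/1193192 - K) = -((-1002 + (-293/(-327) - 513/413))²/1193192 - 1*2187439/4) = -((-1002 + (-293*(-1/327) - 513*1/413))²*(1/1193192) - 2187439/4) = -((-1002 + (293/327 - 513/413))²*(1/1193192) - 2187439/4) = -((-1002 - 46742/135051)²*(1/1193192) - 2187439/4) = -((-135367844/135051)²*(1/1193192) - 2187439/4) = -((18324453189208336/18238772601)*(1/1193192) - 2187439/4) = -(2290556648651042/2720294694666549 - 2187439/4) = -1*(-5950469544380106673843/10881178778666196) = 5950469544380106673843/10881178778666196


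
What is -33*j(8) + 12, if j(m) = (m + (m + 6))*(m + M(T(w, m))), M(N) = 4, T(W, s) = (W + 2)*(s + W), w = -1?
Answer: -8700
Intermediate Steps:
T(W, s) = (2 + W)*(W + s)
j(m) = (4 + m)*(6 + 2*m) (j(m) = (m + (m + 6))*(m + 4) = (m + (6 + m))*(4 + m) = (6 + 2*m)*(4 + m) = (4 + m)*(6 + 2*m))
-33*j(8) + 12 = -33*(24 + 2*8**2 + 14*8) + 12 = -33*(24 + 2*64 + 112) + 12 = -33*(24 + 128 + 112) + 12 = -33*264 + 12 = -8712 + 12 = -8700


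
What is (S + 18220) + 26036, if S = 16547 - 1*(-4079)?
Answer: 64882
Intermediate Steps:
S = 20626 (S = 16547 + 4079 = 20626)
(S + 18220) + 26036 = (20626 + 18220) + 26036 = 38846 + 26036 = 64882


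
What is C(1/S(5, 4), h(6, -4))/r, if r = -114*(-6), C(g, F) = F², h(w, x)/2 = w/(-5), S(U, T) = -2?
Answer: 4/475 ≈ 0.0084210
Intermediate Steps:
h(w, x) = -2*w/5 (h(w, x) = 2*(w/(-5)) = 2*(w*(-⅕)) = 2*(-w/5) = -2*w/5)
r = 684
C(1/S(5, 4), h(6, -4))/r = (-⅖*6)²/684 = (-12/5)²*(1/684) = (144/25)*(1/684) = 4/475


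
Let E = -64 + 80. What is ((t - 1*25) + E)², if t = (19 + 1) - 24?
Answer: 169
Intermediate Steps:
t = -4 (t = 20 - 24 = -4)
E = 16
((t - 1*25) + E)² = ((-4 - 1*25) + 16)² = ((-4 - 25) + 16)² = (-29 + 16)² = (-13)² = 169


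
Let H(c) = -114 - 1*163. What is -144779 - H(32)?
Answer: -144502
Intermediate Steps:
H(c) = -277 (H(c) = -114 - 163 = -277)
-144779 - H(32) = -144779 - 1*(-277) = -144779 + 277 = -144502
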